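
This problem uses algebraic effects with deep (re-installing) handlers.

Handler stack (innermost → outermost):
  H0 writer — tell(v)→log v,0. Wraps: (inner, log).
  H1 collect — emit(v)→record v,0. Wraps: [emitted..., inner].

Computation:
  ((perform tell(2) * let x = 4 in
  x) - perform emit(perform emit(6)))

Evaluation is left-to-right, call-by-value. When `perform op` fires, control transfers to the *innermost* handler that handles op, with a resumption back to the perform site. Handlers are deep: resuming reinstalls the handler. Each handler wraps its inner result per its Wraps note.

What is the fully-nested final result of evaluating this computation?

Working:
tell(2) @ H0 ⇒ log+=2
emit(6) @ H1 ⇒ out+=6
emit(0) @ H1 ⇒ out+=0
H0 returns (0, (2))
H1 returns [6, 0, (0, (2))]
= [6, 0, (0, (2))]

Answer: [6, 0, (0, (2))]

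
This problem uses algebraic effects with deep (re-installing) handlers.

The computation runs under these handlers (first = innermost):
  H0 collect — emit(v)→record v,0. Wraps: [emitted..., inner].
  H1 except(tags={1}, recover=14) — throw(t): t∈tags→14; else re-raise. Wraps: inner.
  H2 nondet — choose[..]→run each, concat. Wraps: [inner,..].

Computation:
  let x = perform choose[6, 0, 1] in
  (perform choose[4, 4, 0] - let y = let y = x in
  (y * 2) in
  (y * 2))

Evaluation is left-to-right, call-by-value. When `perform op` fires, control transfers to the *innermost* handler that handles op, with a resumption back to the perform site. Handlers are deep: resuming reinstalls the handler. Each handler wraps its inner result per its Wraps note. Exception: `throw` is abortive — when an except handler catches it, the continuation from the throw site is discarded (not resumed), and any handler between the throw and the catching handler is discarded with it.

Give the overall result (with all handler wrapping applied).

Answer: [[-20], [-20], [-24], [4], [4], [0], [0], [0], [-4]]

Step-by-step:
choose[6, 0, 1] @ H2
  branch[0] choose=6:
    choose[4, 4, 0] @ H2
      branch[0] choose=4:
        H0 returns [-20]
        H1 returns [-20]
        H2 returns [[-20]]
      branch[1] choose=4:
        H0 returns [-20]
        H1 returns [-20]
        H2 returns [[-20]]
      branch[2] choose=0:
        H0 returns [-24]
        H1 returns [-24]
        H2 returns [[-24]]
  branch[1] choose=0:
    choose[4, 4, 0] @ H2
      branch[0] choose=4:
        H0 returns [4]
        H1 returns [4]
        H2 returns [[4]]
      branch[1] choose=4:
        H0 returns [4]
        H1 returns [4]
        H2 returns [[4]]
      branch[2] choose=0:
        H0 returns [0]
        H1 returns [0]
        H2 returns [[0]]
  branch[2] choose=1:
    choose[4, 4, 0] @ H2
      branch[0] choose=4:
        H0 returns [0]
        H1 returns [0]
        H2 returns [[0]]
      branch[1] choose=4:
        H0 returns [0]
        H1 returns [0]
        H2 returns [[0]]
      branch[2] choose=0:
        H0 returns [-4]
        H1 returns [-4]
        H2 returns [[-4]]
= [[-20], [-20], [-24], [4], [4], [0], [0], [0], [-4]]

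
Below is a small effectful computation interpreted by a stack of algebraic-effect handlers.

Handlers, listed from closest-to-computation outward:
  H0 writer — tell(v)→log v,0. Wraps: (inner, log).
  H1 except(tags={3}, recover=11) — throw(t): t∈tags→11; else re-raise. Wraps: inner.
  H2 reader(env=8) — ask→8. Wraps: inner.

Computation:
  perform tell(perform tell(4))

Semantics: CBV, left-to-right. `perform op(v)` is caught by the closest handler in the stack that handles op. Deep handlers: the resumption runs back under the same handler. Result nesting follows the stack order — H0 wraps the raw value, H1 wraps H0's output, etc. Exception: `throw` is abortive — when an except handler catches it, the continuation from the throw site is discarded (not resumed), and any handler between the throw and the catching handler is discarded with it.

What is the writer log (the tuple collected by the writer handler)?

Evaluation trace:
tell(4) @ H0 ⇒ log+=4
tell(0) @ H0 ⇒ log+=0
H0 returns (0, (4, 0))
H1 returns (0, (4, 0))
H2 returns (0, (4, 0))
= (0, (4, 0))

Answer: (4, 0)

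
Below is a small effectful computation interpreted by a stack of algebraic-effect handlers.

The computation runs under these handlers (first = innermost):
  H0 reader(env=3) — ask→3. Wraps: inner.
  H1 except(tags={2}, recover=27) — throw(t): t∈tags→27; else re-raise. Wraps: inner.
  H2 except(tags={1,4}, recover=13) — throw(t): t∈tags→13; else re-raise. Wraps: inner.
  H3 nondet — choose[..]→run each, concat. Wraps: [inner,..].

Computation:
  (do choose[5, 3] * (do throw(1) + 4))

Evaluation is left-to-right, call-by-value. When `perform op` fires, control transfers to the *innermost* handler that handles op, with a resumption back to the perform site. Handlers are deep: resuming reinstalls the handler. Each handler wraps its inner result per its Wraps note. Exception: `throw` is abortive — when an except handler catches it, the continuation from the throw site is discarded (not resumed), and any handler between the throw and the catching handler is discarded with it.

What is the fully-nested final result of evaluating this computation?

Evaluation trace:
choose[5, 3] @ H3
  branch[0] choose=5:
    throw(1) @ H1 re-raised
    throw(1) @ H2 caught ⇒ 13
    H3 returns [13]
  branch[1] choose=3:
    throw(1) @ H1 re-raised
    throw(1) @ H2 caught ⇒ 13
    H3 returns [13]
= [13, 13]

Answer: [13, 13]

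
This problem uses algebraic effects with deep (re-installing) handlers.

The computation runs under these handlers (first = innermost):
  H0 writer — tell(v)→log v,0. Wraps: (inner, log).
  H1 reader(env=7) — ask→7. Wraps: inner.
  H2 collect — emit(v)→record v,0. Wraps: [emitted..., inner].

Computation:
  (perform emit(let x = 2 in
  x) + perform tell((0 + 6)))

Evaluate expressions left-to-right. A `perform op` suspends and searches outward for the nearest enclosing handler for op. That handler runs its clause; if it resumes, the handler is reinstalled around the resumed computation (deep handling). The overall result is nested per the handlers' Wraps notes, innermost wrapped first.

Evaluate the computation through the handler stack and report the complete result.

Answer: [2, (0, (6))]

Evaluation trace:
emit(2) @ H2 ⇒ out+=2
tell(6) @ H0 ⇒ log+=6
H0 returns (0, (6))
H1 returns (0, (6))
H2 returns [2, (0, (6))]
= [2, (0, (6))]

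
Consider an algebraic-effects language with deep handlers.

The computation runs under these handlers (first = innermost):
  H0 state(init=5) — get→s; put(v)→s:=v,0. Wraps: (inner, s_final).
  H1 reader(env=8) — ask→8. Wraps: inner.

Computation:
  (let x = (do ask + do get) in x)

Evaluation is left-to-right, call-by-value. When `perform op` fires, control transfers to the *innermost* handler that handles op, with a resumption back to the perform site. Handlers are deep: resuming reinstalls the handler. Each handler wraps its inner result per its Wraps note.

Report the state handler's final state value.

Answer: 5

Evaluation trace:
ask @ H1 ⇒ 8
get @ H0 ⇒ 5
H0 returns (13, 5)
H1 returns (13, 5)
= (13, 5)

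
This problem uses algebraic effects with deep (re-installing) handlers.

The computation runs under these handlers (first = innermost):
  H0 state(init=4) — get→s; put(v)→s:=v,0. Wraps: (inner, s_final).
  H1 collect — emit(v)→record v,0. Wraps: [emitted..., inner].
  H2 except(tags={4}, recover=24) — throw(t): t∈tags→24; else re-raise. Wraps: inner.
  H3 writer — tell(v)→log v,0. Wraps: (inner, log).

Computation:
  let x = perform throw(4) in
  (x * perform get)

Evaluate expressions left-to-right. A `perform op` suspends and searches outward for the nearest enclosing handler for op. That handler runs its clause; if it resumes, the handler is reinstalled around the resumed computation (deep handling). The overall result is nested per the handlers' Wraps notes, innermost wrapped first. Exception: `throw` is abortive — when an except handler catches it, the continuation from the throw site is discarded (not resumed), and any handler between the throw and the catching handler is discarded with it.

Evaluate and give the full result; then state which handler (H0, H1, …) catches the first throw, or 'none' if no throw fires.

Evaluation trace:
throw(4) @ H2 caught ⇒ 24
H3 returns (24, ())
= (24, ())

Answer: (24, ()) ; first throw caught by: H2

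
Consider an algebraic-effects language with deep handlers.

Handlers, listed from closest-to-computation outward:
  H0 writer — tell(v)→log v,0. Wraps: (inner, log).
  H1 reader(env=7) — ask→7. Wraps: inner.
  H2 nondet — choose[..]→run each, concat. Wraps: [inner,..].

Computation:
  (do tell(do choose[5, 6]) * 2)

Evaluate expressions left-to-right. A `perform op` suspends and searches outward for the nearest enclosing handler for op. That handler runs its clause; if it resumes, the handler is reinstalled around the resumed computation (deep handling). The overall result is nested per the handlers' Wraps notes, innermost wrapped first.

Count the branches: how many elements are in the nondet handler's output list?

Step-by-step:
choose[5, 6] @ H2
  branch[0] choose=5:
    tell(5) @ H0 ⇒ log+=5
    H0 returns (0, (5))
    H1 returns (0, (5))
    H2 returns [(0, (5))]
  branch[1] choose=6:
    tell(6) @ H0 ⇒ log+=6
    H0 returns (0, (6))
    H1 returns (0, (6))
    H2 returns [(0, (6))]
= [(0, (5)), (0, (6))]

Answer: 2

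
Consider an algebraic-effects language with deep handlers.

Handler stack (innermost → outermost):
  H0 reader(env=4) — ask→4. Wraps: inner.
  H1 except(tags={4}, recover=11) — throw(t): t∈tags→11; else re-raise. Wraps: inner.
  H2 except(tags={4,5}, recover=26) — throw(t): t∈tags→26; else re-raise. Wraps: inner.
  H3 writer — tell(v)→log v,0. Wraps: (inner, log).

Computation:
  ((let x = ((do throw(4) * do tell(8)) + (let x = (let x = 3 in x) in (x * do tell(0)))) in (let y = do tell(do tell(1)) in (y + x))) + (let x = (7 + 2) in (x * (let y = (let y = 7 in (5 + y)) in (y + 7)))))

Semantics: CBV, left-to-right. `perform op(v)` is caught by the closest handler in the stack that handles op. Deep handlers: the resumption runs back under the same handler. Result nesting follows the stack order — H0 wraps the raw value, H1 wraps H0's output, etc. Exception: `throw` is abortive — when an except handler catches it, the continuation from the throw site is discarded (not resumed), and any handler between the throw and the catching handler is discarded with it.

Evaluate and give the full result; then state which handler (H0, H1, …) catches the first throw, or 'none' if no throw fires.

Answer: (11, ()) ; first throw caught by: H1

Step-by-step:
throw(4) @ H1 caught ⇒ 11
H2 returns 11
H3 returns (11, ())
= (11, ())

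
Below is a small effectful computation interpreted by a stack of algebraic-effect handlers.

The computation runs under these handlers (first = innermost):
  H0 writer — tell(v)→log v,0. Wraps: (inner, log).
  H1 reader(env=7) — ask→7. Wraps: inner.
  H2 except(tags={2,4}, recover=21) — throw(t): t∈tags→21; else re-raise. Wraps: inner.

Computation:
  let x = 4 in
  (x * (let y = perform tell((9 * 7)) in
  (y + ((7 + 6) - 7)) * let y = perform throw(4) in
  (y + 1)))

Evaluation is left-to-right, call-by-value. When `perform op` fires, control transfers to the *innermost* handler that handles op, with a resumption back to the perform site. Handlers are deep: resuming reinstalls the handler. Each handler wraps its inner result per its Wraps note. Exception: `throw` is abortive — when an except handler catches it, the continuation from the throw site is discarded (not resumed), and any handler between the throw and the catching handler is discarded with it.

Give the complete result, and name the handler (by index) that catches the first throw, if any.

Answer: 21 ; first throw caught by: H2

Evaluation trace:
tell(63) @ H0 ⇒ log+=63
throw(4) @ H2 caught ⇒ 21
= 21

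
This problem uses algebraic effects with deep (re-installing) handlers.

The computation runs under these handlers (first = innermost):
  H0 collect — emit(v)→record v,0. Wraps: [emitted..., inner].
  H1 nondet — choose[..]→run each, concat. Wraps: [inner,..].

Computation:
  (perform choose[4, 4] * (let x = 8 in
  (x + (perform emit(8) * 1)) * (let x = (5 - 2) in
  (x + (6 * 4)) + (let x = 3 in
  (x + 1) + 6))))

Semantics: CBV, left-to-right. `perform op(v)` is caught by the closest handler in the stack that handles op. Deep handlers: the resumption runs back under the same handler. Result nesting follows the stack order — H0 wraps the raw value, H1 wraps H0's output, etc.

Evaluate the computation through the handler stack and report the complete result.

Answer: [[8, 1184], [8, 1184]]

Step-by-step:
choose[4, 4] @ H1
  branch[0] choose=4:
    emit(8) @ H0 ⇒ out+=8
    H0 returns [8, 1184]
    H1 returns [[8, 1184]]
  branch[1] choose=4:
    emit(8) @ H0 ⇒ out+=8
    H0 returns [8, 1184]
    H1 returns [[8, 1184]]
= [[8, 1184], [8, 1184]]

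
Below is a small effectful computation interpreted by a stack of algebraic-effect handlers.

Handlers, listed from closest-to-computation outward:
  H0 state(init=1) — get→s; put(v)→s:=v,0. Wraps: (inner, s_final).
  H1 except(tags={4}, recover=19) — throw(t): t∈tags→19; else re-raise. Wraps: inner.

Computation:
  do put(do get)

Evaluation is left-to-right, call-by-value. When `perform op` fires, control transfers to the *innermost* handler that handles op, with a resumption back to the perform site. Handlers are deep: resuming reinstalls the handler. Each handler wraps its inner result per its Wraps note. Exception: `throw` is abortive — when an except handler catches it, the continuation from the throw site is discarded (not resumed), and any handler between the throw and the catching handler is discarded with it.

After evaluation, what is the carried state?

Evaluation trace:
get @ H0 ⇒ 1
put(1) @ H0 ⇒ s:=1
H0 returns (0, 1)
H1 returns (0, 1)
= (0, 1)

Answer: 1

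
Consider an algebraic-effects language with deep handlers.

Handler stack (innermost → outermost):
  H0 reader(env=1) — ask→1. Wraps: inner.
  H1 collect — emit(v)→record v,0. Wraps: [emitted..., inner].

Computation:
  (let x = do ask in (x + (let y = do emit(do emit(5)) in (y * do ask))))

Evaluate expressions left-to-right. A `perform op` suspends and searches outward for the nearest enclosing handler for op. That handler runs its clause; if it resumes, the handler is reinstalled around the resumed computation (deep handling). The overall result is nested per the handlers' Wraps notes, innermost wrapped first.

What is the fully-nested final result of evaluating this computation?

Step-by-step:
ask @ H0 ⇒ 1
emit(5) @ H1 ⇒ out+=5
emit(0) @ H1 ⇒ out+=0
ask @ H0 ⇒ 1
H0 returns 1
H1 returns [5, 0, 1]
= [5, 0, 1]

Answer: [5, 0, 1]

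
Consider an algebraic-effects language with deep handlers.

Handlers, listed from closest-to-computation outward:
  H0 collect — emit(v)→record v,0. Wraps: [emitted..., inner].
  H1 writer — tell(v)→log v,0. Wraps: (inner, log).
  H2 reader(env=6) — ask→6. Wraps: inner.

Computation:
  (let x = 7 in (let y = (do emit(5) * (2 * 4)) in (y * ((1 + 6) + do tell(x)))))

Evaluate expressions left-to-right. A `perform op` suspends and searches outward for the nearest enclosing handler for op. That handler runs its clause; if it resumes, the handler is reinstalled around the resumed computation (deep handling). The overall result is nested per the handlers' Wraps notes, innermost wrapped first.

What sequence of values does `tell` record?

Step-by-step:
emit(5) @ H0 ⇒ out+=5
tell(7) @ H1 ⇒ log+=7
H0 returns [5, 0]
H1 returns ([5, 0], (7))
H2 returns ([5, 0], (7))
= ([5, 0], (7))

Answer: (7)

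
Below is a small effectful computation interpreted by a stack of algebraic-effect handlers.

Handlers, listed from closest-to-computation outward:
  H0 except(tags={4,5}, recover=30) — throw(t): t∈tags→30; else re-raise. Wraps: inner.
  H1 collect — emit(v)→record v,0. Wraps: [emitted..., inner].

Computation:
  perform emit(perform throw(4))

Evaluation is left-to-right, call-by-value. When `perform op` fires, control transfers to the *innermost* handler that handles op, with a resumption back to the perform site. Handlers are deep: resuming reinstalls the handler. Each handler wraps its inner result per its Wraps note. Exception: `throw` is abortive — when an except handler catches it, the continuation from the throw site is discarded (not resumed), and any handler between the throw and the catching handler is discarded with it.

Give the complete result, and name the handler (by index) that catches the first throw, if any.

Answer: [30] ; first throw caught by: H0

Step-by-step:
throw(4) @ H0 caught ⇒ 30
H1 returns [30]
= [30]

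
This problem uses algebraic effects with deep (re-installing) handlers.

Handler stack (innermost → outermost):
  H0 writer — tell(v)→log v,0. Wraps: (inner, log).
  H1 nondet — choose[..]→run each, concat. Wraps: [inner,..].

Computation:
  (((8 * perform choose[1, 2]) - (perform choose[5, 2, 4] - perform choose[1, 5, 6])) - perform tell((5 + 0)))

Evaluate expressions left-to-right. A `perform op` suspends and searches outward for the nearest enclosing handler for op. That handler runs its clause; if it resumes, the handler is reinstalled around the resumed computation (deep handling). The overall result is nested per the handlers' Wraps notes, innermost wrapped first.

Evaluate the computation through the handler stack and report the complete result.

Answer: [(4, (5)), (8, (5)), (9, (5)), (7, (5)), (11, (5)), (12, (5)), (5, (5)), (9, (5)), (10, (5)), (12, (5)), (16, (5)), (17, (5)), (15, (5)), (19, (5)), (20, (5)), (13, (5)), (17, (5)), (18, (5))]

Step-by-step:
choose[1, 2] @ H1
  branch[0] choose=1:
    choose[5, 2, 4] @ H1
      branch[0] choose=5:
        choose[1, 5, 6] @ H1
          branch[0] choose=1:
            tell(5) @ H0 ⇒ log+=5
            H0 returns (4, (5))
            H1 returns [(4, (5))]
          branch[1] choose=5:
            tell(5) @ H0 ⇒ log+=5
            H0 returns (8, (5))
            H1 returns [(8, (5))]
          branch[2] choose=6:
            tell(5) @ H0 ⇒ log+=5
            H0 returns (9, (5))
            H1 returns [(9, (5))]
      branch[1] choose=2:
        choose[1, 5, 6] @ H1
          branch[0] choose=1:
            tell(5) @ H0 ⇒ log+=5
            H0 returns (7, (5))
            H1 returns [(7, (5))]
          branch[1] choose=5:
            tell(5) @ H0 ⇒ log+=5
            H0 returns (11, (5))
            H1 returns [(11, (5))]
          branch[2] choose=6:
            tell(5) @ H0 ⇒ log+=5
            H0 returns (12, (5))
            H1 returns [(12, (5))]
      branch[2] choose=4:
        choose[1, 5, 6] @ H1
          branch[0] choose=1:
            tell(5) @ H0 ⇒ log+=5
            H0 returns (5, (5))
            H1 returns [(5, (5))]
          branch[1] choose=5:
            tell(5) @ H0 ⇒ log+=5
            H0 returns (9, (5))
            H1 returns [(9, (5))]
          branch[2] choose=6:
            tell(5) @ H0 ⇒ log+=5
            H0 returns (10, (5))
            H1 returns [(10, (5))]
  branch[1] choose=2:
    choose[5, 2, 4] @ H1
      branch[0] choose=5:
        choose[1, 5, 6] @ H1
          branch[0] choose=1:
            tell(5) @ H0 ⇒ log+=5
            H0 returns (12, (5))
            H1 returns [(12, (5))]
          branch[1] choose=5:
            tell(5) @ H0 ⇒ log+=5
            H0 returns (16, (5))
            H1 returns [(16, (5))]
          branch[2] choose=6:
            tell(5) @ H0 ⇒ log+=5
            H0 returns (17, (5))
            H1 returns [(17, (5))]
      branch[1] choose=2:
        choose[1, 5, 6] @ H1
          branch[0] choose=1:
            tell(5) @ H0 ⇒ log+=5
            H0 returns (15, (5))
            H1 returns [(15, (5))]
          branch[1] choose=5:
            tell(5) @ H0 ⇒ log+=5
            H0 returns (19, (5))
            H1 returns [(19, (5))]
          branch[2] choose=6:
            tell(5) @ H0 ⇒ log+=5
            H0 returns (20, (5))
            H1 returns [(20, (5))]
      branch[2] choose=4:
        choose[1, 5, 6] @ H1
          branch[0] choose=1:
            tell(5) @ H0 ⇒ log+=5
            H0 returns (13, (5))
            H1 returns [(13, (5))]
          branch[1] choose=5:
            tell(5) @ H0 ⇒ log+=5
            H0 returns (17, (5))
            H1 returns [(17, (5))]
          branch[2] choose=6:
            tell(5) @ H0 ⇒ log+=5
            H0 returns (18, (5))
            H1 returns [(18, (5))]
= [(4, (5)), (8, (5)), (9, (5)), (7, (5)), (11, (5)), (12, (5)), (5, (5)), (9, (5)), (10, (5)), (12, (5)), (16, (5)), (17, (5)), (15, (5)), (19, (5)), (20, (5)), (13, (5)), (17, (5)), (18, (5))]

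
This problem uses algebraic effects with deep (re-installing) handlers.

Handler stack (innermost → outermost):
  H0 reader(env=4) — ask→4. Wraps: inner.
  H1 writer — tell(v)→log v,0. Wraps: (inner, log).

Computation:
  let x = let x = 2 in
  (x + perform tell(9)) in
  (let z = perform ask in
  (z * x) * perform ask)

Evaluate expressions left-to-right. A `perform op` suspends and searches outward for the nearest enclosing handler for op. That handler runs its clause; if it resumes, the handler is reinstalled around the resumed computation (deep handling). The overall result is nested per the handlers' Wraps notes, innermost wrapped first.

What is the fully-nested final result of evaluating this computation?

Answer: (32, (9))

Working:
tell(9) @ H1 ⇒ log+=9
ask @ H0 ⇒ 4
ask @ H0 ⇒ 4
H0 returns 32
H1 returns (32, (9))
= (32, (9))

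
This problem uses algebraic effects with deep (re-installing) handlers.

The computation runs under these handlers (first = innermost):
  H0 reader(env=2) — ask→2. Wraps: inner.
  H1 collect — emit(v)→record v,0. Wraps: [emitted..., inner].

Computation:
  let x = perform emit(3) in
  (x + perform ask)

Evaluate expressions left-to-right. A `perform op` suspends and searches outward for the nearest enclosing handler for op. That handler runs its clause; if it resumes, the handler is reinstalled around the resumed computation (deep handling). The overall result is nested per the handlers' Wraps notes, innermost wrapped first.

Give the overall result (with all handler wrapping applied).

Working:
emit(3) @ H1 ⇒ out+=3
ask @ H0 ⇒ 2
H0 returns 2
H1 returns [3, 2]
= [3, 2]

Answer: [3, 2]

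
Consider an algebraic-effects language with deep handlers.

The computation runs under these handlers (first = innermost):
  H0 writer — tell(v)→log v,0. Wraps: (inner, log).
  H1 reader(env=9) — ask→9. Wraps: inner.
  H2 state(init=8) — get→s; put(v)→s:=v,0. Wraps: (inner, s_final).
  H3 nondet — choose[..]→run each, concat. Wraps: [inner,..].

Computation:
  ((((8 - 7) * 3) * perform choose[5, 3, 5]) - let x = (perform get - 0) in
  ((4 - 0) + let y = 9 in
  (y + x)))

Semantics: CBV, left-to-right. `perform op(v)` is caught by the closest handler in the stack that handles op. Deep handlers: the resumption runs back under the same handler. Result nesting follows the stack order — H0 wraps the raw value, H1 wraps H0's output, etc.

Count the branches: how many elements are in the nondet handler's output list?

Answer: 3

Working:
choose[5, 3, 5] @ H3
  branch[0] choose=5:
    get @ H2 ⇒ 8
    H0 returns (-6, ())
    H1 returns (-6, ())
    H2 returns ((-6, ()), 8)
    H3 returns [((-6, ()), 8)]
  branch[1] choose=3:
    get @ H2 ⇒ 8
    H0 returns (-12, ())
    H1 returns (-12, ())
    H2 returns ((-12, ()), 8)
    H3 returns [((-12, ()), 8)]
  branch[2] choose=5:
    get @ H2 ⇒ 8
    H0 returns (-6, ())
    H1 returns (-6, ())
    H2 returns ((-6, ()), 8)
    H3 returns [((-6, ()), 8)]
= [((-6, ()), 8), ((-12, ()), 8), ((-6, ()), 8)]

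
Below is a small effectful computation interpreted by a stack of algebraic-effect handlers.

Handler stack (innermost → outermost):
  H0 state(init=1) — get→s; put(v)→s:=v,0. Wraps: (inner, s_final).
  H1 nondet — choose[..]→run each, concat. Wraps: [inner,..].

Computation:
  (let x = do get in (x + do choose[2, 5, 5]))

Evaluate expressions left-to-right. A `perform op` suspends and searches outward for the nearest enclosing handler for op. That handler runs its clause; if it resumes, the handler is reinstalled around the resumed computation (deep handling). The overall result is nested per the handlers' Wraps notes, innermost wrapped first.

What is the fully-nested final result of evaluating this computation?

Answer: [(3, 1), (6, 1), (6, 1)]

Working:
get @ H0 ⇒ 1
choose[2, 5, 5] @ H1
  branch[0] choose=2:
    H0 returns (3, 1)
    H1 returns [(3, 1)]
  branch[1] choose=5:
    H0 returns (6, 1)
    H1 returns [(6, 1)]
  branch[2] choose=5:
    H0 returns (6, 1)
    H1 returns [(6, 1)]
= [(3, 1), (6, 1), (6, 1)]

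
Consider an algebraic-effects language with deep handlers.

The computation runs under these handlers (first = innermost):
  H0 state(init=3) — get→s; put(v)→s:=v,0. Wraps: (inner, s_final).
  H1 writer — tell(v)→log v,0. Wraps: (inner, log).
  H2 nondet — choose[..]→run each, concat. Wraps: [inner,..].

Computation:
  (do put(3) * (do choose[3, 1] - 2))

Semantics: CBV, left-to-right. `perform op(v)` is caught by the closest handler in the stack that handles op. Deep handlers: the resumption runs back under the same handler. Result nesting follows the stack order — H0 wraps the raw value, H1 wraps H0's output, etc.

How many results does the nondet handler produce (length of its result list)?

Evaluation trace:
put(3) @ H0 ⇒ s:=3
choose[3, 1] @ H2
  branch[0] choose=3:
    H0 returns (0, 3)
    H1 returns ((0, 3), ())
    H2 returns [((0, 3), ())]
  branch[1] choose=1:
    H0 returns (0, 3)
    H1 returns ((0, 3), ())
    H2 returns [((0, 3), ())]
= [((0, 3), ()), ((0, 3), ())]

Answer: 2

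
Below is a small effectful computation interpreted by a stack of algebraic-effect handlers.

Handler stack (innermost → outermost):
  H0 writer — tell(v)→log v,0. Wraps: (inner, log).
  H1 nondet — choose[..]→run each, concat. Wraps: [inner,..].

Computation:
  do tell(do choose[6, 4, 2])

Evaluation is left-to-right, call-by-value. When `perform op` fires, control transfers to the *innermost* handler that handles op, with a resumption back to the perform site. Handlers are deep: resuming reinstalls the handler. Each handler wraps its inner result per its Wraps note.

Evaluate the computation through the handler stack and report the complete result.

Answer: [(0, (6)), (0, (4)), (0, (2))]

Working:
choose[6, 4, 2] @ H1
  branch[0] choose=6:
    tell(6) @ H0 ⇒ log+=6
    H0 returns (0, (6))
    H1 returns [(0, (6))]
  branch[1] choose=4:
    tell(4) @ H0 ⇒ log+=4
    H0 returns (0, (4))
    H1 returns [(0, (4))]
  branch[2] choose=2:
    tell(2) @ H0 ⇒ log+=2
    H0 returns (0, (2))
    H1 returns [(0, (2))]
= [(0, (6)), (0, (4)), (0, (2))]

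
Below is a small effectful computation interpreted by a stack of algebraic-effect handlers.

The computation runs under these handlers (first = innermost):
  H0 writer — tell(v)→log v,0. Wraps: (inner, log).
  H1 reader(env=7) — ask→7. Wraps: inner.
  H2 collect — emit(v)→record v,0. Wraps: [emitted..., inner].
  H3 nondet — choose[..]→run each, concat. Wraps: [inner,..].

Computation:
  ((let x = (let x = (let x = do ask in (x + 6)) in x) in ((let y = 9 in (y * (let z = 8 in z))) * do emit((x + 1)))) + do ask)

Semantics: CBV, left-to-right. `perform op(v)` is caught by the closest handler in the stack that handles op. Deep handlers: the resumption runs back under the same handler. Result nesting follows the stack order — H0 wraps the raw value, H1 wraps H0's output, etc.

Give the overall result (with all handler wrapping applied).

Step-by-step:
ask @ H1 ⇒ 7
emit(14) @ H2 ⇒ out+=14
ask @ H1 ⇒ 7
H0 returns (7, ())
H1 returns (7, ())
H2 returns [14, (7, ())]
H3 returns [[14, (7, ())]]
= [[14, (7, ())]]

Answer: [[14, (7, ())]]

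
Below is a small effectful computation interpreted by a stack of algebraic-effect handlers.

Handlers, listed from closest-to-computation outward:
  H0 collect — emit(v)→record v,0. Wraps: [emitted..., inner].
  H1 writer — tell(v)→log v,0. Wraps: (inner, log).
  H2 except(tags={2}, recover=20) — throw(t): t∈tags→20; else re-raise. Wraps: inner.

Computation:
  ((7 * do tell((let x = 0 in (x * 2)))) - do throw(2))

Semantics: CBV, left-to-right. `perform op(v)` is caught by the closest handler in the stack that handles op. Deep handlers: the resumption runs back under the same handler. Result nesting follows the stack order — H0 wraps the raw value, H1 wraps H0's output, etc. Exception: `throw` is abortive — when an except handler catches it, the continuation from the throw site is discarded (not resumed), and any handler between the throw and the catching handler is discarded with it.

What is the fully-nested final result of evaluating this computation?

Answer: 20

Step-by-step:
tell(0) @ H1 ⇒ log+=0
throw(2) @ H2 caught ⇒ 20
= 20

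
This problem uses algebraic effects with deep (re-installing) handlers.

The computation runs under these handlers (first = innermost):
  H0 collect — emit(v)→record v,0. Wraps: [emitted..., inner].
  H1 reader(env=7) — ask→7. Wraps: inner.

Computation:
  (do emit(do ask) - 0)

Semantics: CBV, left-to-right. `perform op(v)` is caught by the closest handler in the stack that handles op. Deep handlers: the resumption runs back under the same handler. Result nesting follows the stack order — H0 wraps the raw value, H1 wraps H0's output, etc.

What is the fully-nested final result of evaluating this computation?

Answer: [7, 0]

Working:
ask @ H1 ⇒ 7
emit(7) @ H0 ⇒ out+=7
H0 returns [7, 0]
H1 returns [7, 0]
= [7, 0]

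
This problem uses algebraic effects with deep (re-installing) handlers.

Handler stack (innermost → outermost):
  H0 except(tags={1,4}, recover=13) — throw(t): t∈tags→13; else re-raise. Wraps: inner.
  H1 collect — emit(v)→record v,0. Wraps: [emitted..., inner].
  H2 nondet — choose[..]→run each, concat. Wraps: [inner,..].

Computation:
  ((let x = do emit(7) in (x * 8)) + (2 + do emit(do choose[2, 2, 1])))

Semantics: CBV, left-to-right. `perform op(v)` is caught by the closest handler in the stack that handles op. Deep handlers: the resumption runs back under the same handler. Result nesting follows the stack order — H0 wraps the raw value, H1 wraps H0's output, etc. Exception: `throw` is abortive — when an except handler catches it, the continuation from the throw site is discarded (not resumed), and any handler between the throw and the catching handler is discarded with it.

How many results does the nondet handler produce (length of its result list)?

Answer: 3

Step-by-step:
emit(7) @ H1 ⇒ out+=7
choose[2, 2, 1] @ H2
  branch[0] choose=2:
    emit(2) @ H1 ⇒ out+=2
    H0 returns 2
    H1 returns [7, 2, 2]
    H2 returns [[7, 2, 2]]
  branch[1] choose=2:
    emit(2) @ H1 ⇒ out+=2
    H0 returns 2
    H1 returns [7, 2, 2]
    H2 returns [[7, 2, 2]]
  branch[2] choose=1:
    emit(1) @ H1 ⇒ out+=1
    H0 returns 2
    H1 returns [7, 1, 2]
    H2 returns [[7, 1, 2]]
= [[7, 2, 2], [7, 2, 2], [7, 1, 2]]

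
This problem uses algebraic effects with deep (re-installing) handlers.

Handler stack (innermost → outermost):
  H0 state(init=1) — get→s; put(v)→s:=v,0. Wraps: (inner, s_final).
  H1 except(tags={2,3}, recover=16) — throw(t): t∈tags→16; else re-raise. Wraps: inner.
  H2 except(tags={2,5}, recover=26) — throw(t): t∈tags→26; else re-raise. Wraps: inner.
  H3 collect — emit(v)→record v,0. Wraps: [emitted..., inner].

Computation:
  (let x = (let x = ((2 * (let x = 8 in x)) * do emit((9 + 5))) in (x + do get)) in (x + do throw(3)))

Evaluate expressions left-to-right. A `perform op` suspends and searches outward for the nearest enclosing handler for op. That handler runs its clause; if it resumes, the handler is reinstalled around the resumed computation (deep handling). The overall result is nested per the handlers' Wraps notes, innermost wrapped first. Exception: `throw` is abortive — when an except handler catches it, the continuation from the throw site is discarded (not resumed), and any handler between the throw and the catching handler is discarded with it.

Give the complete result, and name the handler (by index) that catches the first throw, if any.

Working:
emit(14) @ H3 ⇒ out+=14
get @ H0 ⇒ 1
throw(3) @ H1 caught ⇒ 16
H2 returns 16
H3 returns [14, 16]
= [14, 16]

Answer: [14, 16] ; first throw caught by: H1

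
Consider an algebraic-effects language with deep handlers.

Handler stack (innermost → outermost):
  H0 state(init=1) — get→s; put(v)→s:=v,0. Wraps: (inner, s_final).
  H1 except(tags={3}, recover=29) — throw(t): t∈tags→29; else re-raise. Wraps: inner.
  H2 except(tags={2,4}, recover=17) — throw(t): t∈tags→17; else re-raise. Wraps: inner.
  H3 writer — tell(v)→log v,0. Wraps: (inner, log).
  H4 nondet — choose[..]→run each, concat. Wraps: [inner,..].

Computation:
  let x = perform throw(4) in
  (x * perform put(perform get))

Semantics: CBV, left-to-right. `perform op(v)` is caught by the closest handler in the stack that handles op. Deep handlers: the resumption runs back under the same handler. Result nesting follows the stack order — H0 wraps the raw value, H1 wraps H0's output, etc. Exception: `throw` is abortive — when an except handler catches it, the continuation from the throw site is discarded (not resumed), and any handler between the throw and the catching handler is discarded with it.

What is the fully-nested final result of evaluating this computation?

Step-by-step:
throw(4) @ H1 re-raised
throw(4) @ H2 caught ⇒ 17
H3 returns (17, ())
H4 returns [(17, ())]
= [(17, ())]

Answer: [(17, ())]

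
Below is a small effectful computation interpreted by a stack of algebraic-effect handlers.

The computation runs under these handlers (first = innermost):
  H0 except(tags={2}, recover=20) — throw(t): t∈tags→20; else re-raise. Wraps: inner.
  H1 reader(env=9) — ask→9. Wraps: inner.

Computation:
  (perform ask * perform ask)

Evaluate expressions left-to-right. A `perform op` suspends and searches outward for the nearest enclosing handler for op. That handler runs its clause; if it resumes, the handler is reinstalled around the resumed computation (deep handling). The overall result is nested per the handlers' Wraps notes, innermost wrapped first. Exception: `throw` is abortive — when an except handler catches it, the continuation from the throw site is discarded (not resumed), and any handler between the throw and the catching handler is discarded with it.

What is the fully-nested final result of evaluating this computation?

Answer: 81

Evaluation trace:
ask @ H1 ⇒ 9
ask @ H1 ⇒ 9
H0 returns 81
H1 returns 81
= 81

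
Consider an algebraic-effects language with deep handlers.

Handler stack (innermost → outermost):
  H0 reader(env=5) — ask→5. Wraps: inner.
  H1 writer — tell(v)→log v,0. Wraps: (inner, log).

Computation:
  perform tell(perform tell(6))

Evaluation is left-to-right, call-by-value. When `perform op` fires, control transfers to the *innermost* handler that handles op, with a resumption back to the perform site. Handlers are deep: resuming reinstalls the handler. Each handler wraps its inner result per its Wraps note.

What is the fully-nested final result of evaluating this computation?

Step-by-step:
tell(6) @ H1 ⇒ log+=6
tell(0) @ H1 ⇒ log+=0
H0 returns 0
H1 returns (0, (6, 0))
= (0, (6, 0))

Answer: (0, (6, 0))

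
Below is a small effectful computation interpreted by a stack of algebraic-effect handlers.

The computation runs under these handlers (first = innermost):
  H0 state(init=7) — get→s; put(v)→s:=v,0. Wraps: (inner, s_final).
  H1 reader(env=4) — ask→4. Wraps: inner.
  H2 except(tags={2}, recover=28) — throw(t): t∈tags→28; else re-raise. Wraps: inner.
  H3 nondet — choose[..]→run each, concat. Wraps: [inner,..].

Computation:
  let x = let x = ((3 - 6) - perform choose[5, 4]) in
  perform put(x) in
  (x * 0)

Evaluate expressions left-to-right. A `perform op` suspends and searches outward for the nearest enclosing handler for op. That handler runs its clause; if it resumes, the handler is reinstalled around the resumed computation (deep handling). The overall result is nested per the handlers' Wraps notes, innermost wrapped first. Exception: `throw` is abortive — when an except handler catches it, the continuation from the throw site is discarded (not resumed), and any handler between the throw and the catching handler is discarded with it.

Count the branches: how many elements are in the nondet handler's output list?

Answer: 2

Step-by-step:
choose[5, 4] @ H3
  branch[0] choose=5:
    put(-8) @ H0 ⇒ s:=-8
    H0 returns (0, -8)
    H1 returns (0, -8)
    H2 returns (0, -8)
    H3 returns [(0, -8)]
  branch[1] choose=4:
    put(-7) @ H0 ⇒ s:=-7
    H0 returns (0, -7)
    H1 returns (0, -7)
    H2 returns (0, -7)
    H3 returns [(0, -7)]
= [(0, -8), (0, -7)]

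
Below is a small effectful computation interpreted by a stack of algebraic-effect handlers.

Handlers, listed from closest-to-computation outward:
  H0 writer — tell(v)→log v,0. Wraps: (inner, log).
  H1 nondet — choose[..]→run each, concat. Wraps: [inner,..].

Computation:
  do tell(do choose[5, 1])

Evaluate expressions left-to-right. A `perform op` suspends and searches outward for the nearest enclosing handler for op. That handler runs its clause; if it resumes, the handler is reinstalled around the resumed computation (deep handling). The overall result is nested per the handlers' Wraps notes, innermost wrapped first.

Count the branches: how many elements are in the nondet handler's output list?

Answer: 2

Evaluation trace:
choose[5, 1] @ H1
  branch[0] choose=5:
    tell(5) @ H0 ⇒ log+=5
    H0 returns (0, (5))
    H1 returns [(0, (5))]
  branch[1] choose=1:
    tell(1) @ H0 ⇒ log+=1
    H0 returns (0, (1))
    H1 returns [(0, (1))]
= [(0, (5)), (0, (1))]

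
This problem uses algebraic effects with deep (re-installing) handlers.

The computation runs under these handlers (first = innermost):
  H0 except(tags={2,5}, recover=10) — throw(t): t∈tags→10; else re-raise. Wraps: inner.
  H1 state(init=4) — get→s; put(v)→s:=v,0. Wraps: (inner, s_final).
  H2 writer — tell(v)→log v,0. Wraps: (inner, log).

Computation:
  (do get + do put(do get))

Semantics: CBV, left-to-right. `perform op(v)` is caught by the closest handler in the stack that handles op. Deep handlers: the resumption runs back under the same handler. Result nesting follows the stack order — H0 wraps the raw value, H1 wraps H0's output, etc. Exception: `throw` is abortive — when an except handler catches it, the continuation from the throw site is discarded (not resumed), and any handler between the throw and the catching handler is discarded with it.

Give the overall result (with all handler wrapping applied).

Answer: ((4, 4), ())

Evaluation trace:
get @ H1 ⇒ 4
get @ H1 ⇒ 4
put(4) @ H1 ⇒ s:=4
H0 returns 4
H1 returns (4, 4)
H2 returns ((4, 4), ())
= ((4, 4), ())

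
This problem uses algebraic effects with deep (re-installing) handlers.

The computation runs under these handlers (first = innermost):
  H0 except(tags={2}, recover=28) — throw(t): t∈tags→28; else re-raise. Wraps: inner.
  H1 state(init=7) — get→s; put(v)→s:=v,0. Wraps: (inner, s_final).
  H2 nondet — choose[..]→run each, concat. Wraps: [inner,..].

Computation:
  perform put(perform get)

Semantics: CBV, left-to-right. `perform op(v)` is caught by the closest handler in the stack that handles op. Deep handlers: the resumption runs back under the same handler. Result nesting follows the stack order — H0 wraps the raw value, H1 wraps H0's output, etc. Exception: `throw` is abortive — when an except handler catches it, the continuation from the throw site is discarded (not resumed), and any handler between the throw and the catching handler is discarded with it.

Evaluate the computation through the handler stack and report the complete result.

Answer: [(0, 7)]

Step-by-step:
get @ H1 ⇒ 7
put(7) @ H1 ⇒ s:=7
H0 returns 0
H1 returns (0, 7)
H2 returns [(0, 7)]
= [(0, 7)]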